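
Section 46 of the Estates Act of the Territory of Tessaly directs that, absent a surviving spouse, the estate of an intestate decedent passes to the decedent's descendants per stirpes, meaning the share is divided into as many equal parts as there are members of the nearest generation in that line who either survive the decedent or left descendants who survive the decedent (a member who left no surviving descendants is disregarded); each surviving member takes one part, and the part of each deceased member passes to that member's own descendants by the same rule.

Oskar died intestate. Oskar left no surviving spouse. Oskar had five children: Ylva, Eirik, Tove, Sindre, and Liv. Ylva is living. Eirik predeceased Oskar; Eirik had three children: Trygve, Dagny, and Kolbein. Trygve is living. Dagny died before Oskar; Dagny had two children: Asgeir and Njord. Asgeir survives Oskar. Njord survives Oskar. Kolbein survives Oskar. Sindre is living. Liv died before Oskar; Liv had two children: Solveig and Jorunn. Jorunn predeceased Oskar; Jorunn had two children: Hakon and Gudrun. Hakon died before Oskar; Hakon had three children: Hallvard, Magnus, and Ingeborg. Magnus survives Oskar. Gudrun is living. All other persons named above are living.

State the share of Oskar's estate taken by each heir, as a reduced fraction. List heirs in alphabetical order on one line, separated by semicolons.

Asgeir 1/30; Gudrun 1/20; Hallvard 1/60; Ingeborg 1/60; Kolbein 1/15; Magnus 1/60; Njord 1/30; Sindre 1/5; Solveig 1/10; Tove 1/5; Trygve 1/15; Ylva 1/5

There is no surviving spouse, so the entire estate passes to Oskar's descendants per stirpes.
The estate is divided into 5 equal shares of 1/5 among Ylva, Eirik, Tove, Sindre, Liv.
Ylva is living and takes 1/5.
Eirik predeceased; the 1/5 allotted to Eirik's branch passes to Eirik's issue by representation.
The 1/5 is divided into 3 equal shares of 1/15 among Trygve, Dagny, Kolbein.
Trygve is living and takes 1/15.
Dagny predeceased; the 1/15 allotted to Dagny's branch passes to Dagny's issue by representation.
The 1/15 is divided into 2 equal shares of 1/30 among Asgeir, Njord.
Asgeir is living and takes 1/30.
Njord is living and takes 1/30.
Kolbein is living and takes 1/15.
Tove is living and takes 1/5.
Sindre is living and takes 1/5.
Liv predeceased; the 1/5 allotted to Liv's branch passes to Liv's issue by representation.
The 1/5 is divided into 2 equal shares of 1/10 among Solveig, Jorunn.
Solveig is living and takes 1/10.
Jorunn predeceased; the 1/10 allotted to Jorunn's branch passes to Jorunn's issue by representation.
The 1/10 is divided into 2 equal shares of 1/20 among Hakon, Gudrun.
Hakon predeceased; the 1/20 allotted to Hakon's branch passes to Hakon's issue by representation.
The 1/20 is divided into 3 equal shares of 1/60 among Hallvard, Magnus, Ingeborg.
Hallvard is living and takes 1/60.
Magnus is living and takes 1/60.
Ingeborg is living and takes 1/60.
Gudrun is living and takes 1/20.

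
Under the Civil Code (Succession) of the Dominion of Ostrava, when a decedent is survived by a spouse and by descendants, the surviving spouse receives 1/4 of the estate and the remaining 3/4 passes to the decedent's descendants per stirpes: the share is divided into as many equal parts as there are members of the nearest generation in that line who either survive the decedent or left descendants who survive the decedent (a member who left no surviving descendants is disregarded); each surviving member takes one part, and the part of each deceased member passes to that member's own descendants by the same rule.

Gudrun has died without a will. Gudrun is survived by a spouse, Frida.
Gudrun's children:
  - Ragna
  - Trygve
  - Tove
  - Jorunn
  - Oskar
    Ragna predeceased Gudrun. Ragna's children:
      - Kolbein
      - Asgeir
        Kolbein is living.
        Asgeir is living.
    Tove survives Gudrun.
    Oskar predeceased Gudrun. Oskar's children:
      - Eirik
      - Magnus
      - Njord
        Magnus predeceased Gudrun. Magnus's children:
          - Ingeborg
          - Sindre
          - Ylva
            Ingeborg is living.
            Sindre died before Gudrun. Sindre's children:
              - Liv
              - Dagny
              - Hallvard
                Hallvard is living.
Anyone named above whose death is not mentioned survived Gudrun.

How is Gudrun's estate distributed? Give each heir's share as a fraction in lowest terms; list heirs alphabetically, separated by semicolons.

Asgeir 3/40; Dagny 1/180; Eirik 1/20; Frida 1/4; Hallvard 1/180; Ingeborg 1/60; Jorunn 3/20; Kolbein 3/40; Liv 1/180; Njord 1/20; Tove 3/20; Trygve 3/20; Ylva 1/60

Frida, as surviving spouse, takes 1/4.
The remaining 3/4 passes to Gudrun's descendants per stirpes.
The 3/4 is divided into 5 equal shares of 3/20 among Ragna, Trygve, Tove, Jorunn, Oskar.
Ragna predeceased; the 3/20 allotted to Ragna's branch passes to Ragna's issue by representation.
The 3/20 is divided into 2 equal shares of 3/40 among Kolbein, Asgeir.
Kolbein is living and takes 3/40.
Asgeir is living and takes 3/40.
Trygve is living and takes 3/20.
Tove is living and takes 3/20.
Jorunn is living and takes 3/20.
Oskar predeceased; the 3/20 allotted to Oskar's branch passes to Oskar's issue by representation.
The 3/20 is divided into 3 equal shares of 1/20 among Eirik, Magnus, Njord.
Eirik is living and takes 1/20.
Magnus predeceased; the 1/20 allotted to Magnus's branch passes to Magnus's issue by representation.
The 1/20 is divided into 3 equal shares of 1/60 among Ingeborg, Sindre, Ylva.
Ingeborg is living and takes 1/60.
Sindre predeceased; the 1/60 allotted to Sindre's branch passes to Sindre's issue by representation.
The 1/60 is divided into 3 equal shares of 1/180 among Liv, Dagny, Hallvard.
Liv is living and takes 1/180.
Dagny is living and takes 1/180.
Hallvard is living and takes 1/180.
Ylva is living and takes 1/60.
Njord is living and takes 1/20.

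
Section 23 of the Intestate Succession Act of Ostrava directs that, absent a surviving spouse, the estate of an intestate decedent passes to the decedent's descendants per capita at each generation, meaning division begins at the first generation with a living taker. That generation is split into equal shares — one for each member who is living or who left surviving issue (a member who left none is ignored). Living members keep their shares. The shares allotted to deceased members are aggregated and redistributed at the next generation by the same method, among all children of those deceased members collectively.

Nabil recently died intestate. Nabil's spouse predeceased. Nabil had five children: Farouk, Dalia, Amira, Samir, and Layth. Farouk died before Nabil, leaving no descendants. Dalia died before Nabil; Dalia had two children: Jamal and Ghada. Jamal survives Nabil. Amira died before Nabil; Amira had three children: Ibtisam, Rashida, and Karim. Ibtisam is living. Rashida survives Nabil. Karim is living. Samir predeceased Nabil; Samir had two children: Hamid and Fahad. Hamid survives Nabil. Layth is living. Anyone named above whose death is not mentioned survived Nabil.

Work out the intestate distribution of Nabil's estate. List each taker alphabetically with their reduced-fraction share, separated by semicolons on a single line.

Fahad 3/28; Ghada 3/28; Hamid 3/28; Ibtisam 3/28; Jamal 3/28; Karim 3/28; Layth 1/4; Rashida 3/28

There is no surviving spouse, so the entire estate passes to Nabil's descendants per capita at each generation.
At generation 1 (Dalia, Amira, Samir, Layth) there are 4 shares of (1)/4 = 1/4 each.
Living: Layth — each takes 1/4.
Deceased: Dalia, Amira, and Samir. Their combined 3/4 is pooled and carried to generation 2.
At generation 2 (Jamal, Ghada, Ibtisam, Rashida, Karim, Hamid, Fahad) there are 7 shares of (3/4)/7 = 3/28 each.
Living: Jamal, Ghada, Ibtisam, Rashida, Karim, Hamid, and Fahad — each takes 3/28.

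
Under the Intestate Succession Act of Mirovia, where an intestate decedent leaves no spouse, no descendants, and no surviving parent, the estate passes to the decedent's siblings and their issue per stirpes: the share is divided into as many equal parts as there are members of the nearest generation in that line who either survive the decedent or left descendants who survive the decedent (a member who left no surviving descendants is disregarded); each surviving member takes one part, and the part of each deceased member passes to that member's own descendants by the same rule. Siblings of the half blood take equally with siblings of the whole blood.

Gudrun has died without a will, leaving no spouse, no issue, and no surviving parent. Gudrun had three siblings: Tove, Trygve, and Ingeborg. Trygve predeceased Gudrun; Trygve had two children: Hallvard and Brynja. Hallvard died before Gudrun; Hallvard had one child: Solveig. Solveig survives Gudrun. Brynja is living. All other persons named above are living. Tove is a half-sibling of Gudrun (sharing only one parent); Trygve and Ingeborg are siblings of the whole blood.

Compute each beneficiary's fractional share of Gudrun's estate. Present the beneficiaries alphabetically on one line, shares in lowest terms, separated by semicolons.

No spouse, descendants, or parent survives, so the estate passes to Gudrun's siblings per stirpes.
Half-blood and whole-blood siblings take equally under the stated rule.
The estate is divided into 3 equal shares of 1/3 among Tove, Trygve, Ingeborg.
Tove is living and takes 1/3.
Trygve predeceased; the 1/3 allotted to Trygve's branch passes to Trygve's issue by representation.
The 1/3 is divided into 2 equal shares of 1/6 among Hallvard, Brynja.
Hallvard predeceased; the 1/6 allotted to Hallvard's branch passes to Hallvard's issue by representation.
Solveig is the sole taker at this level and receives the full 1/6.
Brynja is living and takes 1/6.
Ingeborg is living and takes 1/3.

Brynja 1/6; Ingeborg 1/3; Solveig 1/6; Tove 1/3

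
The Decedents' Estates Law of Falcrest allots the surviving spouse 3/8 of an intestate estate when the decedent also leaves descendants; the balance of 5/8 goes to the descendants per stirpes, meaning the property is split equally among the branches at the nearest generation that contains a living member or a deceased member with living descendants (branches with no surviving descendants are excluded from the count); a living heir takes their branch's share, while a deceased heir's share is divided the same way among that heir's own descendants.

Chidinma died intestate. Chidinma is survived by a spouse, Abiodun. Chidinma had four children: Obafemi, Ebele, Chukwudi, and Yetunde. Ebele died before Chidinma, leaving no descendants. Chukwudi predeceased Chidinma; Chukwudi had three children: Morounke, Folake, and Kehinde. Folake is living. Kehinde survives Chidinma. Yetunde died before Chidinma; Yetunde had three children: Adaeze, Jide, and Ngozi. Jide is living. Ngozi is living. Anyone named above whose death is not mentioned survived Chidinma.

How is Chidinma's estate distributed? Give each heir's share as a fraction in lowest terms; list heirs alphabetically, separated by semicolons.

Abiodun 3/8; Adaeze 5/72; Folake 5/72; Jide 5/72; Kehinde 5/72; Morounke 5/72; Ngozi 5/72; Obafemi 5/24

Abiodun, as surviving spouse, takes 3/8.
The remaining 5/8 passes to Chidinma's descendants per stirpes.
Ebele left no surviving issue, so that branch lapses and is disregarded.
The 5/8 is divided into 3 equal shares of 5/24 among Obafemi, Chukwudi, Yetunde.
Obafemi is living and takes 5/24.
Chukwudi predeceased; the 5/24 allotted to Chukwudi's branch passes to Chukwudi's issue by representation.
The 5/24 is divided into 3 equal shares of 5/72 among Morounke, Folake, Kehinde.
Morounke is living and takes 5/72.
Folake is living and takes 5/72.
Kehinde is living and takes 5/72.
Yetunde predeceased; the 5/24 allotted to Yetunde's branch passes to Yetunde's issue by representation.
The 5/24 is divided into 3 equal shares of 5/72 among Adaeze, Jide, Ngozi.
Adaeze is living and takes 5/72.
Jide is living and takes 5/72.
Ngozi is living and takes 5/72.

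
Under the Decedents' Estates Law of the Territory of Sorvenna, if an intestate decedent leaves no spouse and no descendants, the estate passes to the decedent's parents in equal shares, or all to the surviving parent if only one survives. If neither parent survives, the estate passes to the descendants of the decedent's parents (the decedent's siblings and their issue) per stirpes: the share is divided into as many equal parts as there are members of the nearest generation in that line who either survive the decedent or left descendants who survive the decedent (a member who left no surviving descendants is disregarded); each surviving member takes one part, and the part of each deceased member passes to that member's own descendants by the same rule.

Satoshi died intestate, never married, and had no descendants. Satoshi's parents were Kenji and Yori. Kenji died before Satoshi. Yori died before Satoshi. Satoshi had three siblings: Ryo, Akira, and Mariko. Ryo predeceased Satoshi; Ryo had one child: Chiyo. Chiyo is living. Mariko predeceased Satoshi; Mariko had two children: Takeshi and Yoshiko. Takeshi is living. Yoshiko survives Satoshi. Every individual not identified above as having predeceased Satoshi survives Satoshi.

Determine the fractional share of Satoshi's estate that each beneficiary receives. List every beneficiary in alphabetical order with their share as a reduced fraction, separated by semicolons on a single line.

Akira 1/3; Chiyo 1/3; Takeshi 1/6; Yoshiko 1/6

Neither parent survives and there are no descendants, so the estate passes to Satoshi's siblings and their issue per stirpes.
The estate is divided into 3 equal shares of 1/3 among Ryo, Akira, Mariko.
Ryo predeceased; the 1/3 allotted to Ryo's branch passes to Ryo's issue by representation.
Chiyo is the sole taker at this level and receives the full 1/3.
Akira is living and takes 1/3.
Mariko predeceased; the 1/3 allotted to Mariko's branch passes to Mariko's issue by representation.
The 1/3 is divided into 2 equal shares of 1/6 among Takeshi, Yoshiko.
Takeshi is living and takes 1/6.
Yoshiko is living and takes 1/6.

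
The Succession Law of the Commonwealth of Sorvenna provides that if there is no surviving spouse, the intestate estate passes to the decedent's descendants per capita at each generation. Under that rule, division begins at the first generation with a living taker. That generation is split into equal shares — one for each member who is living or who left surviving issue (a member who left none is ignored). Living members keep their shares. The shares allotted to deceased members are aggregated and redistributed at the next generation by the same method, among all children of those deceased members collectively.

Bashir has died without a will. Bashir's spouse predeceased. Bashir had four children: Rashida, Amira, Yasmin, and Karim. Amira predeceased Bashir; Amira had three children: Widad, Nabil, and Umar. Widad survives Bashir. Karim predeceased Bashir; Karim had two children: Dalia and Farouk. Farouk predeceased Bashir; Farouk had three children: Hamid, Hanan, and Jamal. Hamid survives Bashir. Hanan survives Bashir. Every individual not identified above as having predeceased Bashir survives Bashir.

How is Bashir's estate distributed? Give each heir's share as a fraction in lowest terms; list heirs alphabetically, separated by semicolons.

There is no surviving spouse, so the entire estate passes to Bashir's descendants per capita at each generation.
At generation 1 (Rashida, Amira, Yasmin, Karim) there are 4 shares of (1)/4 = 1/4 each.
Living: Rashida and Yasmin — each takes 1/4.
Deceased: Amira and Karim. Their combined 1/2 is pooled and carried to generation 2.
At generation 2 (Widad, Nabil, Umar, Dalia, Farouk) there are 5 shares of (1/2)/5 = 1/10 each.
Living: Widad, Nabil, Umar, and Dalia — each takes 1/10.
Deceased: Farouk. That 1/10 share is carried to generation 3.
At generation 3 (Hamid, Hanan, Jamal) there are 3 shares of (1/10)/3 = 1/30 each.
Living: Hamid, Hanan, and Jamal — each takes 1/30.

Dalia 1/10; Hamid 1/30; Hanan 1/30; Jamal 1/30; Nabil 1/10; Rashida 1/4; Umar 1/10; Widad 1/10; Yasmin 1/4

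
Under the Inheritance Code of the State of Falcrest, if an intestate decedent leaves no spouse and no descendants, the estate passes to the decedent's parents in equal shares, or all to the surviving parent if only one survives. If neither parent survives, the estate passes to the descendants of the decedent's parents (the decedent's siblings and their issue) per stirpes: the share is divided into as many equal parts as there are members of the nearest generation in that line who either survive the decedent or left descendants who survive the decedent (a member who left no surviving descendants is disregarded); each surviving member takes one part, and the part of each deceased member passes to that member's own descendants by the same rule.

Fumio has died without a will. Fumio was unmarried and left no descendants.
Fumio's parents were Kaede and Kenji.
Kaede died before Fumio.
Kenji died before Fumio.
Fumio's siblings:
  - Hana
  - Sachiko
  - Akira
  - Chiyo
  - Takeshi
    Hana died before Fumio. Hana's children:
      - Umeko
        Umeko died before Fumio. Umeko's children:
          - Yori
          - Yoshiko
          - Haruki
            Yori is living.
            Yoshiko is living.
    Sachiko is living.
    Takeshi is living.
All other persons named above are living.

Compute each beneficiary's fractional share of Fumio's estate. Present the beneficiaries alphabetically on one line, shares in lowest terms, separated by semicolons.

Akira 1/5; Chiyo 1/5; Haruki 1/15; Sachiko 1/5; Takeshi 1/5; Yori 1/15; Yoshiko 1/15

Neither parent survives and there are no descendants, so the estate passes to Fumio's siblings and their issue per stirpes.
The estate is divided into 5 equal shares of 1/5 among Hana, Sachiko, Akira, Chiyo, Takeshi.
Hana predeceased; the 1/5 allotted to Hana's branch passes to Hana's issue by representation.
Umeko's line is the sole branch at this level, so the full 1/5 passes to Umeko's issue by representation.
The 1/5 is divided into 3 equal shares of 1/15 among Yori, Yoshiko, Haruki.
Yori is living and takes 1/15.
Yoshiko is living and takes 1/15.
Haruki is living and takes 1/15.
Sachiko is living and takes 1/5.
Akira is living and takes 1/5.
Chiyo is living and takes 1/5.
Takeshi is living and takes 1/5.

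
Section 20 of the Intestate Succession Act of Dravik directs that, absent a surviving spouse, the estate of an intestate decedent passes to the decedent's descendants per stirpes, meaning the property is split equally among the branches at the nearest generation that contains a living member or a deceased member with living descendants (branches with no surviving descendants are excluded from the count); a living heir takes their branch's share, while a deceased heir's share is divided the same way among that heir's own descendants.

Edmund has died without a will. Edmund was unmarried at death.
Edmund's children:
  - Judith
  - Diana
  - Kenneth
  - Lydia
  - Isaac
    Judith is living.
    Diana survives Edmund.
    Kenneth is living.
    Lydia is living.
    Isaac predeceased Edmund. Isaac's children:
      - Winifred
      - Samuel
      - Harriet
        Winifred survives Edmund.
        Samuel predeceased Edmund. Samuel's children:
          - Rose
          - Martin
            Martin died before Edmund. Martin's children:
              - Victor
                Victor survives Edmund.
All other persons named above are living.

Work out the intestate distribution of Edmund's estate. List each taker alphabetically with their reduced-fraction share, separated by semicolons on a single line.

Diana 1/5; Harriet 1/15; Judith 1/5; Kenneth 1/5; Lydia 1/5; Rose 1/30; Victor 1/30; Winifred 1/15

There is no surviving spouse, so the entire estate passes to Edmund's descendants per stirpes.
The estate is divided into 5 equal shares of 1/5 among Judith, Diana, Kenneth, Lydia, Isaac.
Judith is living and takes 1/5.
Diana is living and takes 1/5.
Kenneth is living and takes 1/5.
Lydia is living and takes 1/5.
Isaac predeceased; the 1/5 allotted to Isaac's branch passes to Isaac's issue by representation.
The 1/5 is divided into 3 equal shares of 1/15 among Winifred, Samuel, Harriet.
Winifred is living and takes 1/15.
Samuel predeceased; the 1/15 allotted to Samuel's branch passes to Samuel's issue by representation.
The 1/15 is divided into 2 equal shares of 1/30 among Rose, Martin.
Rose is living and takes 1/30.
Martin predeceased; the 1/30 allotted to Martin's branch passes to Martin's issue by representation.
Victor is the sole taker at this level and receives the full 1/30.
Harriet is living and takes 1/15.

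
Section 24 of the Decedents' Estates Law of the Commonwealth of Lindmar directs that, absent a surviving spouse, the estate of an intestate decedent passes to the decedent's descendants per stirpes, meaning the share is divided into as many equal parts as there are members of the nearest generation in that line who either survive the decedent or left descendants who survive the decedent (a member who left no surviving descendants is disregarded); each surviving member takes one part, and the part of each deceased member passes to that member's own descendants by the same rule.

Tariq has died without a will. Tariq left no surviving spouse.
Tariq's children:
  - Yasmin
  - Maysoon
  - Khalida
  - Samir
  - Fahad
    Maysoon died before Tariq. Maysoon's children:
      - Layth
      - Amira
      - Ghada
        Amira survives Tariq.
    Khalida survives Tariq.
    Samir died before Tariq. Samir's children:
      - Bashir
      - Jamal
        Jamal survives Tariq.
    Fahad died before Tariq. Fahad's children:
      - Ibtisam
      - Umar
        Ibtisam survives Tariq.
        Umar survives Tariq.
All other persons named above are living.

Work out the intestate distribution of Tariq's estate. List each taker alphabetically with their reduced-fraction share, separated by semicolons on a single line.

There is no surviving spouse, so the entire estate passes to Tariq's descendants per stirpes.
The estate is divided into 5 equal shares of 1/5 among Yasmin, Maysoon, Khalida, Samir, Fahad.
Yasmin is living and takes 1/5.
Maysoon predeceased; the 1/5 allotted to Maysoon's branch passes to Maysoon's issue by representation.
The 1/5 is divided into 3 equal shares of 1/15 among Layth, Amira, Ghada.
Layth is living and takes 1/15.
Amira is living and takes 1/15.
Ghada is living and takes 1/15.
Khalida is living and takes 1/5.
Samir predeceased; the 1/5 allotted to Samir's branch passes to Samir's issue by representation.
The 1/5 is divided into 2 equal shares of 1/10 among Bashir, Jamal.
Bashir is living and takes 1/10.
Jamal is living and takes 1/10.
Fahad predeceased; the 1/5 allotted to Fahad's branch passes to Fahad's issue by representation.
The 1/5 is divided into 2 equal shares of 1/10 among Ibtisam, Umar.
Ibtisam is living and takes 1/10.
Umar is living and takes 1/10.

Amira 1/15; Bashir 1/10; Ghada 1/15; Ibtisam 1/10; Jamal 1/10; Khalida 1/5; Layth 1/15; Umar 1/10; Yasmin 1/5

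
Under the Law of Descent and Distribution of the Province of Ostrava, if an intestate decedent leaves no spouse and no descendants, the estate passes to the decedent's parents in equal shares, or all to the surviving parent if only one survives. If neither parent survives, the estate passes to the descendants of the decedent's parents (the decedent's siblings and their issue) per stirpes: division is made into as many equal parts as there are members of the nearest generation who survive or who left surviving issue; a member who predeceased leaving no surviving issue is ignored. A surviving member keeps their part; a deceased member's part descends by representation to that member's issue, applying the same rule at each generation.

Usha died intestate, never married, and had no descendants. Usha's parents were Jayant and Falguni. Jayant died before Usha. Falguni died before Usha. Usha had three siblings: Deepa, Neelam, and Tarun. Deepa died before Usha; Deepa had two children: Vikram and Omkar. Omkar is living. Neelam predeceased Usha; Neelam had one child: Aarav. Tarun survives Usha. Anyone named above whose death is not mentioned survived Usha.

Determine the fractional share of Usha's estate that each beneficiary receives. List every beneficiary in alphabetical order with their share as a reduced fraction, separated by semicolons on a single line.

Neither parent survives and there are no descendants, so the estate passes to Usha's siblings and their issue per stirpes.
The estate is divided into 3 equal shares of 1/3 among Deepa, Neelam, Tarun.
Deepa predeceased; the 1/3 allotted to Deepa's branch passes to Deepa's issue by representation.
The 1/3 is divided into 2 equal shares of 1/6 among Vikram, Omkar.
Vikram is living and takes 1/6.
Omkar is living and takes 1/6.
Neelam predeceased; the 1/3 allotted to Neelam's branch passes to Neelam's issue by representation.
Aarav is the sole taker at this level and receives the full 1/3.
Tarun is living and takes 1/3.

Aarav 1/3; Omkar 1/6; Tarun 1/3; Vikram 1/6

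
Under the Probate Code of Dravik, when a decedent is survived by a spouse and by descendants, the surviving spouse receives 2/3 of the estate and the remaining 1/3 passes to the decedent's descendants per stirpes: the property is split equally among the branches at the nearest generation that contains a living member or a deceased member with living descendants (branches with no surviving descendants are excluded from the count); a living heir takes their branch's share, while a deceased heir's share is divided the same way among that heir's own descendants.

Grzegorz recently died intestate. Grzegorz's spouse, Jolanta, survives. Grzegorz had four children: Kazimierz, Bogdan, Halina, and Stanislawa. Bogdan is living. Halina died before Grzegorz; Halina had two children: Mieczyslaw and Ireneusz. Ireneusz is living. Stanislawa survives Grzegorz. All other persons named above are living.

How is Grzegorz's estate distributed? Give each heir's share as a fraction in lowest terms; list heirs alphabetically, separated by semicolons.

Jolanta, as surviving spouse, takes 2/3.
The remaining 1/3 passes to Grzegorz's descendants per stirpes.
The 1/3 is divided into 4 equal shares of 1/12 among Kazimierz, Bogdan, Halina, Stanislawa.
Kazimierz is living and takes 1/12.
Bogdan is living and takes 1/12.
Halina predeceased; the 1/12 allotted to Halina's branch passes to Halina's issue by representation.
The 1/12 is divided into 2 equal shares of 1/24 among Mieczyslaw, Ireneusz.
Mieczyslaw is living and takes 1/24.
Ireneusz is living and takes 1/24.
Stanislawa is living and takes 1/12.

Bogdan 1/12; Ireneusz 1/24; Jolanta 2/3; Kazimierz 1/12; Mieczyslaw 1/24; Stanislawa 1/12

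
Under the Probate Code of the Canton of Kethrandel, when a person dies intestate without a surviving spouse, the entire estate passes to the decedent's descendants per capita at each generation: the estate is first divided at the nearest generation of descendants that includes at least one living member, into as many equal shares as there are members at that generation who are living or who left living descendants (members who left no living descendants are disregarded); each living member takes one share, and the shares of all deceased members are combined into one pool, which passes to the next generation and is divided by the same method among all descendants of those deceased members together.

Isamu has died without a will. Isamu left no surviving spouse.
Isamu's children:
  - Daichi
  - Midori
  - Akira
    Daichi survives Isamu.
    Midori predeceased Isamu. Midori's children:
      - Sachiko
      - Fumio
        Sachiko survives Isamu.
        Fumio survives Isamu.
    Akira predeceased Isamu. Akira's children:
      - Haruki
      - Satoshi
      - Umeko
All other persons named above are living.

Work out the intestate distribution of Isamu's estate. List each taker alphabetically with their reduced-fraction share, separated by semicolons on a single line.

There is no surviving spouse, so the entire estate passes to Isamu's descendants per capita at each generation.
At generation 1 (Daichi, Midori, Akira) there are 3 shares of (1)/3 = 1/3 each.
Living: Daichi — each takes 1/3.
Deceased: Midori and Akira. Their combined 2/3 is pooled and carried to generation 2.
At generation 2 (Sachiko, Fumio, Haruki, Satoshi, Umeko) there are 5 shares of (2/3)/5 = 2/15 each.
Living: Sachiko, Fumio, Haruki, Satoshi, and Umeko — each takes 2/15.

Daichi 1/3; Fumio 2/15; Haruki 2/15; Sachiko 2/15; Satoshi 2/15; Umeko 2/15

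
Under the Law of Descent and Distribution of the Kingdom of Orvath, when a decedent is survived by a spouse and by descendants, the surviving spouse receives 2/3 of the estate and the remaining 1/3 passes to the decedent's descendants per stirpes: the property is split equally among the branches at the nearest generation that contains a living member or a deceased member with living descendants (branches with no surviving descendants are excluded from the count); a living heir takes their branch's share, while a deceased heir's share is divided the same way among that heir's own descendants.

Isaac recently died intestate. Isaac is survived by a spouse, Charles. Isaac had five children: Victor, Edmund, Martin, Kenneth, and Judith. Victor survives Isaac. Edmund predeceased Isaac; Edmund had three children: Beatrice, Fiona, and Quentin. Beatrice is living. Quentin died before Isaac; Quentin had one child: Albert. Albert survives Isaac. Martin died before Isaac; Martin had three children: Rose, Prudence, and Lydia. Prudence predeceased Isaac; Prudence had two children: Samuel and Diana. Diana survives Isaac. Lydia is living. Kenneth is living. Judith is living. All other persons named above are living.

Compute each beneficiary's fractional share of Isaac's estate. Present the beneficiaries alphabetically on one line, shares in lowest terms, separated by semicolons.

Albert 1/45; Beatrice 1/45; Charles 2/3; Diana 1/90; Fiona 1/45; Judith 1/15; Kenneth 1/15; Lydia 1/45; Rose 1/45; Samuel 1/90; Victor 1/15

Charles, as surviving spouse, takes 2/3.
The remaining 1/3 passes to Isaac's descendants per stirpes.
The 1/3 is divided into 5 equal shares of 1/15 among Victor, Edmund, Martin, Kenneth, Judith.
Victor is living and takes 1/15.
Edmund predeceased; the 1/15 allotted to Edmund's branch passes to Edmund's issue by representation.
The 1/15 is divided into 3 equal shares of 1/45 among Beatrice, Fiona, Quentin.
Beatrice is living and takes 1/45.
Fiona is living and takes 1/45.
Quentin predeceased; the 1/45 allotted to Quentin's branch passes to Quentin's issue by representation.
Albert is the sole taker at this level and receives the full 1/45.
Martin predeceased; the 1/15 allotted to Martin's branch passes to Martin's issue by representation.
The 1/15 is divided into 3 equal shares of 1/45 among Rose, Prudence, Lydia.
Rose is living and takes 1/45.
Prudence predeceased; the 1/45 allotted to Prudence's branch passes to Prudence's issue by representation.
The 1/45 is divided into 2 equal shares of 1/90 among Samuel, Diana.
Samuel is living and takes 1/90.
Diana is living and takes 1/90.
Lydia is living and takes 1/45.
Kenneth is living and takes 1/15.
Judith is living and takes 1/15.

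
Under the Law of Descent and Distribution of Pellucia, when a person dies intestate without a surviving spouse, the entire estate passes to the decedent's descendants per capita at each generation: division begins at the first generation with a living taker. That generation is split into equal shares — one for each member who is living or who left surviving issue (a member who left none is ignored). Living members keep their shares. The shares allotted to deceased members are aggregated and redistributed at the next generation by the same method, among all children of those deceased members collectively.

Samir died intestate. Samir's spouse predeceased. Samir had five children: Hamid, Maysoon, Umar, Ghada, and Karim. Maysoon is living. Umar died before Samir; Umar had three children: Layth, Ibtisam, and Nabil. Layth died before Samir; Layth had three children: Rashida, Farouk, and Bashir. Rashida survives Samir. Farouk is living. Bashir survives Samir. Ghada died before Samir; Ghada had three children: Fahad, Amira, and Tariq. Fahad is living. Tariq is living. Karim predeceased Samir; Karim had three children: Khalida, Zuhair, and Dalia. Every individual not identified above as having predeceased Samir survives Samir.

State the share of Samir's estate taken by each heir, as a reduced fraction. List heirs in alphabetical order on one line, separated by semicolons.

Amira 1/15; Bashir 1/45; Dalia 1/15; Fahad 1/15; Farouk 1/45; Hamid 1/5; Ibtisam 1/15; Khalida 1/15; Maysoon 1/5; Nabil 1/15; Rashida 1/45; Tariq 1/15; Zuhair 1/15

There is no surviving spouse, so the entire estate passes to Samir's descendants per capita at each generation.
At generation 1 (Hamid, Maysoon, Umar, Ghada, Karim) there are 5 shares of (1)/5 = 1/5 each.
Living: Hamid and Maysoon — each takes 1/5.
Deceased: Umar, Ghada, and Karim. Their combined 3/5 is pooled and carried to generation 2.
At generation 2 (Layth, Ibtisam, Nabil, Fahad, Amira, Tariq, Khalida, Zuhair, Dalia) there are 9 shares of (3/5)/9 = 1/15 each.
Living: Ibtisam, Nabil, Fahad, Amira, Tariq, Khalida, Zuhair, and Dalia — each takes 1/15.
Deceased: Layth. That 1/15 share is carried to generation 3.
At generation 3 (Rashida, Farouk, Bashir) there are 3 shares of (1/15)/3 = 1/45 each.
Living: Rashida, Farouk, and Bashir — each takes 1/45.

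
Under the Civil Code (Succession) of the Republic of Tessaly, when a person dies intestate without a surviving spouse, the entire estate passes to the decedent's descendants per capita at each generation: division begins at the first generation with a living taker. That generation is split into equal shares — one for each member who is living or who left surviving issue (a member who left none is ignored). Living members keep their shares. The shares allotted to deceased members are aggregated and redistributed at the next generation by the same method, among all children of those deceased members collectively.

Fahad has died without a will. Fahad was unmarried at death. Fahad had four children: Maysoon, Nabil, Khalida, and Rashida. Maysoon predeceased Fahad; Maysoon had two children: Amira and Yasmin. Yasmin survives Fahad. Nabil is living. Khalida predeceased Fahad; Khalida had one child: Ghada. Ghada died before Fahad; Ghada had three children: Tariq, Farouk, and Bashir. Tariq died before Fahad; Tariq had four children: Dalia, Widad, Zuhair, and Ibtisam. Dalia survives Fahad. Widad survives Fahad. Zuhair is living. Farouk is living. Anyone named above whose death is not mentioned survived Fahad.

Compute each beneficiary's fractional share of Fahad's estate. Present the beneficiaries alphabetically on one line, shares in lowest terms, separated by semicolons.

Amira 1/6; Bashir 1/18; Dalia 1/72; Farouk 1/18; Ibtisam 1/72; Nabil 1/4; Rashida 1/4; Widad 1/72; Yasmin 1/6; Zuhair 1/72

There is no surviving spouse, so the entire estate passes to Fahad's descendants per capita at each generation.
At generation 1 (Maysoon, Nabil, Khalida, Rashida) there are 4 shares of (1)/4 = 1/4 each.
Living: Nabil and Rashida — each takes 1/4.
Deceased: Maysoon and Khalida. Their combined 1/2 is pooled and carried to generation 2.
At generation 2 (Amira, Yasmin, Ghada) there are 3 shares of (1/2)/3 = 1/6 each.
Living: Amira and Yasmin — each takes 1/6.
Deceased: Ghada. That 1/6 share is carried to generation 3.
At generation 3 (Tariq, Farouk, Bashir) there are 3 shares of (1/6)/3 = 1/18 each.
Living: Farouk and Bashir — each takes 1/18.
Deceased: Tariq. That 1/18 share is carried to generation 4.
At generation 4 (Dalia, Widad, Zuhair, Ibtisam) there are 4 shares of (1/18)/4 = 1/72 each.
Living: Dalia, Widad, Zuhair, and Ibtisam — each takes 1/72.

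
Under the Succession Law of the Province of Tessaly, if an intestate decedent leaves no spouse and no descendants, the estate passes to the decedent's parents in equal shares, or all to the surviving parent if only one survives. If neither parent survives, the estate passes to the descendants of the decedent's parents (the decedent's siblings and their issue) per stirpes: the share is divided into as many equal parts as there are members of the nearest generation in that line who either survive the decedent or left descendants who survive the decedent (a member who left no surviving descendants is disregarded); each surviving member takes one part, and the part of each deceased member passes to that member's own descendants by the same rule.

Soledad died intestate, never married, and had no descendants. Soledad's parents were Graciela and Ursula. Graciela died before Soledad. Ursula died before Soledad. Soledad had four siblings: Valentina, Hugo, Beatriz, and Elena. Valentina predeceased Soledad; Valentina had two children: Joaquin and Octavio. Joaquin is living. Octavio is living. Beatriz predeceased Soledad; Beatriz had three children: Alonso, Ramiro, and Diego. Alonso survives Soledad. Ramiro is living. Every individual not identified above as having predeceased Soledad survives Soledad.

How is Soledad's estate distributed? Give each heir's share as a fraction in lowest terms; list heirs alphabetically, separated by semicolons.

Alonso 1/12; Diego 1/12; Elena 1/4; Hugo 1/4; Joaquin 1/8; Octavio 1/8; Ramiro 1/12

Neither parent survives and there are no descendants, so the estate passes to Soledad's siblings and their issue per stirpes.
The estate is divided into 4 equal shares of 1/4 among Valentina, Hugo, Beatriz, Elena.
Valentina predeceased; the 1/4 allotted to Valentina's branch passes to Valentina's issue by representation.
The 1/4 is divided into 2 equal shares of 1/8 among Joaquin, Octavio.
Joaquin is living and takes 1/8.
Octavio is living and takes 1/8.
Hugo is living and takes 1/4.
Beatriz predeceased; the 1/4 allotted to Beatriz's branch passes to Beatriz's issue by representation.
The 1/4 is divided into 3 equal shares of 1/12 among Alonso, Ramiro, Diego.
Alonso is living and takes 1/12.
Ramiro is living and takes 1/12.
Diego is living and takes 1/12.
Elena is living and takes 1/4.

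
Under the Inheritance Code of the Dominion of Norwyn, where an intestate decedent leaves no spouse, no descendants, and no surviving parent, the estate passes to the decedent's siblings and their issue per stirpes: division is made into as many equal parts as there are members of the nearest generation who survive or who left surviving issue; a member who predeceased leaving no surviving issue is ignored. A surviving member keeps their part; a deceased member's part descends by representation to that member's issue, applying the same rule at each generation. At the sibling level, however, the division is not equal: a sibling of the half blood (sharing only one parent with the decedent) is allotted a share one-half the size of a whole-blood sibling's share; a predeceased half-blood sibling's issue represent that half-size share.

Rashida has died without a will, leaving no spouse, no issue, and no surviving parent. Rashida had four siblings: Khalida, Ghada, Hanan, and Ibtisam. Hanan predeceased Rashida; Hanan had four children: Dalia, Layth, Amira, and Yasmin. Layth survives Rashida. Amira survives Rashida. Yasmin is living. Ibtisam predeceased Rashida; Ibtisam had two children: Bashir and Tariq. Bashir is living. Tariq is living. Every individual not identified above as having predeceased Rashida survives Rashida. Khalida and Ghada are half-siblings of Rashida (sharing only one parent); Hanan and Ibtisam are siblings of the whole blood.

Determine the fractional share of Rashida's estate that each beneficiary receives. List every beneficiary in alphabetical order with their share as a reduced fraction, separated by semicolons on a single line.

No spouse, descendants, or parent survives, so the estate passes to Rashida's siblings per stirpes.
Half-blood siblings count for one-half the weight of whole-blood siblings at the initial division.
Dividing 1 in proportion to weights (total weight 3): Khalida (weight 1/2) → 1/6; Ghada (weight 1/2) → 1/6; Hanan (weight 1) → 1/3; Ibtisam (weight 1) → 1/3.
Khalida is living and takes 1/6.
Ghada is living and takes 1/6.
Hanan predeceased; the 1/3 allotted to Hanan's branch passes to Hanan's issue by representation.
The 1/3 is divided into 4 equal shares of 1/12 among Dalia, Layth, Amira, Yasmin.
Dalia is living and takes 1/12.
Layth is living and takes 1/12.
Amira is living and takes 1/12.
Yasmin is living and takes 1/12.
Ibtisam predeceased; the 1/3 allotted to Ibtisam's branch passes to Ibtisam's issue by representation.
The 1/3 is divided into 2 equal shares of 1/6 among Bashir, Tariq.
Bashir is living and takes 1/6.
Tariq is living and takes 1/6.

Amira 1/12; Bashir 1/6; Dalia 1/12; Ghada 1/6; Khalida 1/6; Layth 1/12; Tariq 1/6; Yasmin 1/12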